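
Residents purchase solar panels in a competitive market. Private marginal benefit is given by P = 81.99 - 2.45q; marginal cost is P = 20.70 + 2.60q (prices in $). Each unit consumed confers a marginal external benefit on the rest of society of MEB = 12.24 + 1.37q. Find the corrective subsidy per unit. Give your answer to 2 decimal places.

Social marginal benefit = demand + MEB = 94.23 - 1.08q.
Set SMB = MC: 94.23 - 1.08q = 20.70 + 2.60q → q* = 19.9810.
The Pigouvian subsidy equals MEB at q*: 12.24 + 1.37×19.9810 = 39.6140.

subsidy = $39.61 per unit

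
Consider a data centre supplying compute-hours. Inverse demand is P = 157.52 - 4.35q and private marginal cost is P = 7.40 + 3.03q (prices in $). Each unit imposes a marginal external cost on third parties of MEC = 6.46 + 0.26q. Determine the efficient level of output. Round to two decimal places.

q* = 18.80

Social marginal cost = private MC + MEC = 13.86 + 3.29q.
Set SMC = demand: 13.86 + 3.29q = 157.52 - 4.35q → q* = 18.8037.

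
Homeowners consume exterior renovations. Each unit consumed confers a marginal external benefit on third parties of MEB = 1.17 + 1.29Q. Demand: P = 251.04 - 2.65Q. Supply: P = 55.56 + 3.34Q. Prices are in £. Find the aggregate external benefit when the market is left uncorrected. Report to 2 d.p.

£725.11

Market equilibrium (private): 55.56 + 3.34Q = 251.04 - 2.65Q → Q_m = 32.6344.
Total external benefit = ∫₀^{Q_m} (1.17 + 1.29Q) dQ = 1.17×32.6344 + ½×1.29×32.6344² = 725.1099.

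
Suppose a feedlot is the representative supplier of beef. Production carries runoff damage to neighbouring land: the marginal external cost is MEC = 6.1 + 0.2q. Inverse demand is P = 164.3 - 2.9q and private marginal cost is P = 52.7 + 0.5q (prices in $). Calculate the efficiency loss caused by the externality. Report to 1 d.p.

DWL = $22.3

Market equilibrium (private): 52.7 + 0.5q = 164.3 - 2.9q → q_m = 32.8235.
Social marginal cost = private MC + MEC = 58.8 + 0.7q.
Set SMC = demand: 58.8 + 0.7q = 164.3 - 2.9q → q* = 29.3056.
The welfare-loss triangle has base |q_m − q*| and height MEC(q_m) (the vertical gap between SMC and demand is zero at q* and MEC at q_m).
DWL = ½ × 3.5179 × 12.6647 = 22.2766.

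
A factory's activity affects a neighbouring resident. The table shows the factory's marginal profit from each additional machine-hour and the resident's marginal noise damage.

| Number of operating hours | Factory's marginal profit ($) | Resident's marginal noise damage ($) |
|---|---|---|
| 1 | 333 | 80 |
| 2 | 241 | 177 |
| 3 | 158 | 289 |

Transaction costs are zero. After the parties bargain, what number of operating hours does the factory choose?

Bargaining reaches the level where marginal profit last exceeds marginal noise damage.
That holds through level 2 (241 ≥ 177) but not at 3 (158 < 289).

2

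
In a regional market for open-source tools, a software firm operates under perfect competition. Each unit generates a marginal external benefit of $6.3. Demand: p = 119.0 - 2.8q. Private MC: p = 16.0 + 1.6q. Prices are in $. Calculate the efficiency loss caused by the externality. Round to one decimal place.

DWL = $4.5

Market equilibrium (private): 16.0 + 1.6q = 119.0 - 2.8q → q_m = 23.4091.
Social marginal cost = private MC − MEB = 9.7 + 1.6q.
Set SMC = demand: 9.7 + 1.6q = 119.0 - 2.8q → q* = 24.8409.
Between q* and q_m the wedge demand − SMC runs linearly from 0 to MEB(q_m), so the loss is a triangle.
DWL = ½ × 1.4318 × 6.3000 = 4.5102.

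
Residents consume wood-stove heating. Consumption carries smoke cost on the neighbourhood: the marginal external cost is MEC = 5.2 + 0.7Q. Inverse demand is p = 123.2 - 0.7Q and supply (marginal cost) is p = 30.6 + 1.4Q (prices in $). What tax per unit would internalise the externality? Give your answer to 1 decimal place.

tax = $27.1 per unit

Social marginal benefit = demand − MEC = 118.0 - 1.4Q.
Set SMB = MC: 118.0 - 1.4Q = 30.6 + 1.4Q → Q* = 31.2143.
The Pigouvian tax equals MEC at Q*: 5.2 + 0.7×31.2143 = 27.0500.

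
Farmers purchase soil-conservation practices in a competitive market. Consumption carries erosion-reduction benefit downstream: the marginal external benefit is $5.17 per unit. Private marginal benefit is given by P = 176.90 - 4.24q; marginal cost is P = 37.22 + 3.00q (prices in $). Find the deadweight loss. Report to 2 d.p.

Market equilibrium (private): 37.22 + 3.00q = 176.90 - 4.24q → q_m = 19.2928.
Social marginal benefit = demand + MEB = 182.07 - 4.24q.
Set SMB = MC: 182.07 - 4.24q = 37.22 + 3.00q → q* = 20.0069.
Between q* and q_m the wedge SMB − MC runs linearly from 0 to MEB(q_m), so the loss is a triangle.
DWL = ½ × 0.7141 × 5.1700 = 1.8459.

DWL = $1.85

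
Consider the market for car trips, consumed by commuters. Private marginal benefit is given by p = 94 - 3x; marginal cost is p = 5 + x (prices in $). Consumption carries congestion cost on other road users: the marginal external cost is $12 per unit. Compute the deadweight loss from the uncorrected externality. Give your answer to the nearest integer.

DWL = $18

Market equilibrium (private): 5 + x = 94 - 3x → x_m = 22.2500.
Social marginal benefit = demand − MEC = 82 - 3x.
Set SMB = MC: 82 - 3x = 5 + x → x* = 19.2500.
Between x* and x_m the wedge MC − SMB runs linearly from 0 to MEC(x_m), so the loss is a triangle.
DWL = ½ × 3.0000 × 12.0000 = 18.0000.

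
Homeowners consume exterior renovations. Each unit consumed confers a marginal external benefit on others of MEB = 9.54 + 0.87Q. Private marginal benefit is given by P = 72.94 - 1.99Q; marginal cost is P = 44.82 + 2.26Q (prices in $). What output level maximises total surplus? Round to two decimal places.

Q* = 11.14

Social marginal benefit = demand + MEB = 82.48 - 1.12Q.
Set SMB = MC: 82.48 - 1.12Q = 44.82 + 2.26Q → Q* = 11.1420.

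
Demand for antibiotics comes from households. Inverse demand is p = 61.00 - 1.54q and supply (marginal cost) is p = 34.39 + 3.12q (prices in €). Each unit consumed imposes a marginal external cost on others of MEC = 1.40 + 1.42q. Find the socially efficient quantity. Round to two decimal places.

q* = 4.15

Social marginal benefit = demand − MEC = 59.60 - 2.96q.
Set SMB = MC: 59.60 - 2.96q = 34.39 + 3.12q → q* = 4.1464.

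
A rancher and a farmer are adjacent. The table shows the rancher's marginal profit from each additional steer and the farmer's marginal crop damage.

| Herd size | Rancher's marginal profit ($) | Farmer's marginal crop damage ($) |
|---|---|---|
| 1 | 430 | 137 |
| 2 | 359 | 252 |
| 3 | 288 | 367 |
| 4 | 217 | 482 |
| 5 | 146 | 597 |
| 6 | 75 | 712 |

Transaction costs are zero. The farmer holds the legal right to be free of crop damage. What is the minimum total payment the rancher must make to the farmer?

$389

Efficient level: marginal profit ≥ marginal crop damage through level 2, so k* = 2.
With the farmer holding the right, the rancher must at least compensate total damage at k*: 137 + 252 = 389.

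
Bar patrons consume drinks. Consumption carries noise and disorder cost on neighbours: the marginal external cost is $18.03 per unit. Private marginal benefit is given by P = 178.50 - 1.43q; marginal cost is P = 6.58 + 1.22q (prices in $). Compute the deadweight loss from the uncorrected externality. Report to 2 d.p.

Market equilibrium (private): 6.58 + 1.22q = 178.50 - 1.43q → q_m = 64.8755.
Social marginal benefit = demand − MEC = 160.47 - 1.43q.
Set SMB = MC: 160.47 - 1.43q = 6.58 + 1.22q → q* = 58.0717.
Height of the DWL triangle at q_m is MC(q_m) − SMB(q_m) = MEC(q_m) = 18.0300.
DWL = ½ × 6.8038 × 18.0300 = 61.3363.

DWL = $61.34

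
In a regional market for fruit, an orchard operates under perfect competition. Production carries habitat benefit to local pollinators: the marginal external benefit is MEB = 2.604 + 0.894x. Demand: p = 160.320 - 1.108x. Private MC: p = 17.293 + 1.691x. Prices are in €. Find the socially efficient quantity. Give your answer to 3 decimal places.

Social marginal cost = private MC − MEB = 14.689 + 0.797x.
Set SMC = demand: 14.689 + 0.797x = 160.320 - 1.108x → x* = 76.4467.

x* = 76.447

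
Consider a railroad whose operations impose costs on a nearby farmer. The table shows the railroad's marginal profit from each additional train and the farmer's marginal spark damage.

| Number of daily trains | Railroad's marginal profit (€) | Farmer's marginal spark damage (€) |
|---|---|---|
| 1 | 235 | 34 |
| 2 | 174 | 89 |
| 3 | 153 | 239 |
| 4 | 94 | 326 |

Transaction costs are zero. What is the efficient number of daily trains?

Bargaining reaches the level where marginal profit last exceeds marginal spark damage.
That holds through level 2 (174 ≥ 89) but not at 3 (153 < 239).

2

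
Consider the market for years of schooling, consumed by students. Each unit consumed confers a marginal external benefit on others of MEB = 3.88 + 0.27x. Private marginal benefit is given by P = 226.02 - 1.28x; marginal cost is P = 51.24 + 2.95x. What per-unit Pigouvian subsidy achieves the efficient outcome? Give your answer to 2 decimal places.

Social marginal benefit = demand + MEB = 229.90 - 1.01x.
Set SMB = MC: 229.90 - 1.01x = 51.24 + 2.95x → x* = 45.1162.
The Pigouvian subsidy equals MEB at x*: 3.88 + 0.27×45.1162 = 16.0614.

subsidy = 16.06 per unit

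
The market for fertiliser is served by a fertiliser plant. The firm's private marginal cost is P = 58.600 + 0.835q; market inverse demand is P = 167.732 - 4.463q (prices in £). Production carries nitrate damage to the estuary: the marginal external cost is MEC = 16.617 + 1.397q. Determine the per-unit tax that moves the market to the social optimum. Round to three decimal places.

Social marginal cost = private MC + MEC = 75.217 + 2.232q.
Set SMC = demand: 75.217 + 2.232q = 167.732 - 4.463q → q* = 13.8185.
The Pigouvian tax equals MEC at q*: 16.617 + 1.397×13.8185 = 35.9214.

tax = £35.921 per unit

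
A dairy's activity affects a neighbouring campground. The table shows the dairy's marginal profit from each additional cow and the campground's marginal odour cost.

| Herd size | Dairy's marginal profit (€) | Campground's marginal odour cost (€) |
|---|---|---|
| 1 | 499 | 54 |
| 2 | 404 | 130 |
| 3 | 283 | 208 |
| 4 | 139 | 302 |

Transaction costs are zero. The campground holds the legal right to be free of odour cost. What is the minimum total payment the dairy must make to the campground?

Efficient level: marginal profit ≥ marginal odour cost through level 3, so k* = 3.
With the campground holding the right, the dairy must at least compensate total damage at k*: 54 + 130 + 208 = 392.

€392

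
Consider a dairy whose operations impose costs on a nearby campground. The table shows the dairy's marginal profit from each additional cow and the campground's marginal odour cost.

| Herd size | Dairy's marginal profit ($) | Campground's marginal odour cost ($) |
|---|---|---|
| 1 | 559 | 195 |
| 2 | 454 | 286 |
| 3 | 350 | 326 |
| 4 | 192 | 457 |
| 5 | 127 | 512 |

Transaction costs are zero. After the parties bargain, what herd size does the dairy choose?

Bargaining reaches the level where marginal profit last exceeds marginal odour cost.
That holds through level 3 (350 ≥ 326) but not at 4 (192 < 457).

3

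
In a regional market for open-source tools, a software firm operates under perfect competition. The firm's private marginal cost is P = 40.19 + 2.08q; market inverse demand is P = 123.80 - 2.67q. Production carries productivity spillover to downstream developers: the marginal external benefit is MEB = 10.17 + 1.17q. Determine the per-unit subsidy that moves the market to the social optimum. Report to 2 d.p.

Social marginal cost = private MC − MEB = 30.02 + 0.91q.
Set SMC = demand: 30.02 + 0.91q = 123.80 - 2.67q → q* = 26.1955.
The Pigouvian subsidy equals MEB at q*: 10.17 + 1.17×26.1955 = 40.8187.

subsidy = 40.82 per unit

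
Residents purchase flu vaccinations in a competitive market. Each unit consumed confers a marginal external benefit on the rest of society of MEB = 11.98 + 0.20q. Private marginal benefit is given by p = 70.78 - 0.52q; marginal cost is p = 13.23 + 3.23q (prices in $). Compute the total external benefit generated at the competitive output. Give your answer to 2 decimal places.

Market equilibrium (private): 13.23 + 3.23q = 70.78 - 0.52q → q_m = 15.3467.
Total external benefit = ∫₀^{q_m} (11.98 + 0.20q) dq = 11.98×15.3467 + ½×0.20×15.3467² = 207.4056.

$207.41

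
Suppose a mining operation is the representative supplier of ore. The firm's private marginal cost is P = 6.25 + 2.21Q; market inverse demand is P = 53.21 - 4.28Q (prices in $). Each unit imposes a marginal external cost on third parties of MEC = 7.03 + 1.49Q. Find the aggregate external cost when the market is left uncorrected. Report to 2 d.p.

$89.87

Market equilibrium (private): 6.25 + 2.21Q = 53.21 - 4.28Q → Q_m = 7.2357.
Total external cost = ∫₀^{Q_m} (7.03 + 1.49Q) dQ = 7.03×7.2357 + ½×1.49×7.2357² = 89.8717.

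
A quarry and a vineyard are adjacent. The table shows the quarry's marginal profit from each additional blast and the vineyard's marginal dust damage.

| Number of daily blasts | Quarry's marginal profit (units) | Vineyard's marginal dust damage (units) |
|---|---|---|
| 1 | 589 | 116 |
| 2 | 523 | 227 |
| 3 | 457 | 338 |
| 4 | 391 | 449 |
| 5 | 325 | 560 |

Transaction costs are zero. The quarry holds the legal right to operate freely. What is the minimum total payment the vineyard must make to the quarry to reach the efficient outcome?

Left alone the quarry would choose level 5 (marginal profit stays positive).
Efficient level: k* = 3 (marginal profit ≥ marginal dust damage through 3).
The vineyard must at least cover the quarry's forgone profit from cutting 5→3: 391 + 325 = 716.

716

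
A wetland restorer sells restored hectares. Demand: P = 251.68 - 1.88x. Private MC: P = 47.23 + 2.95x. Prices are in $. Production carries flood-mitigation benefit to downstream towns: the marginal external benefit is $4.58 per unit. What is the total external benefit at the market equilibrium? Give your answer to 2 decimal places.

$193.87

Market equilibrium (private): 47.23 + 2.95x = 251.68 - 1.88x → x_m = 42.3292.
Total external benefit = MEB × x_m = 4.58 × 42.3292 = 193.8677.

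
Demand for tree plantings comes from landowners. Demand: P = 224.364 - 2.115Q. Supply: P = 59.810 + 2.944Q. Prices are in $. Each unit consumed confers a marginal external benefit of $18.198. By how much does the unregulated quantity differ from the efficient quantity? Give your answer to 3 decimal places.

3.597 units

Market equilibrium (private): 59.810 + 2.944Q = 224.364 - 2.115Q → Q_m = 32.5270.
Social marginal benefit = demand + MEB = 242.562 - 2.115Q.
Set SMB = MC: 242.562 - 2.115Q = 59.810 + 2.944Q → Q* = 36.1241.
Gap = |32.5270 − 36.1241| = 3.5971.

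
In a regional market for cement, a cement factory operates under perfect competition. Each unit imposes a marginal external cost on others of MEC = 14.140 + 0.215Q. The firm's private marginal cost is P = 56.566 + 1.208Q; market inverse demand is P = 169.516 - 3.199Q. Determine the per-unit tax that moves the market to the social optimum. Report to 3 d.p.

tax = 18.736 per unit

Social marginal cost = private MC + MEC = 70.706 + 1.423Q.
Set SMC = demand: 70.706 + 1.423Q = 169.516 - 3.199Q → Q* = 21.3782.
The Pigouvian tax equals MEC at Q*: 14.140 + 0.215×21.3782 = 18.7363.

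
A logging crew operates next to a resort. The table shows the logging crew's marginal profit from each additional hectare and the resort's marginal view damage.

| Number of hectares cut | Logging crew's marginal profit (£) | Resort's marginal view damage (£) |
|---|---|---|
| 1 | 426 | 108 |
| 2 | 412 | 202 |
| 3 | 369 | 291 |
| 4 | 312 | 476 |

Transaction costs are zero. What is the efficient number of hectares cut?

3

Bargaining reaches the level where marginal profit last exceeds marginal view damage.
That holds through level 3 (369 ≥ 291) but not at 4 (312 < 476).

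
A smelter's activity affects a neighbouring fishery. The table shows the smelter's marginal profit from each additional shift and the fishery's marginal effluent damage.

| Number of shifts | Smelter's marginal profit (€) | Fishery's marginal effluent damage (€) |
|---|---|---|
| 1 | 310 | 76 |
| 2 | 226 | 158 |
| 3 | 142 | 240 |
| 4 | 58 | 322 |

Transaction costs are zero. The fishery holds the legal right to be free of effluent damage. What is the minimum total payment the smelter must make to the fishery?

€234

Efficient level: marginal profit ≥ marginal effluent damage through level 2, so k* = 2.
With the fishery holding the right, the smelter must at least compensate total damage at k*: 76 + 158 = 234.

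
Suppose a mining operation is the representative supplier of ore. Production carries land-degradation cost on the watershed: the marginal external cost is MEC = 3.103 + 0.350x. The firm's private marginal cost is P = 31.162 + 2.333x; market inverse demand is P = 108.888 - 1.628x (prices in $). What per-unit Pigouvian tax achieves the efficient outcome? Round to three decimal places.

tax = $9.161 per unit

Social marginal cost = private MC + MEC = 34.265 + 2.683x.
Set SMC = demand: 34.265 + 2.683x = 108.888 - 1.628x → x* = 17.3099.
The Pigouvian tax equals MEC at x*: 3.103 + 0.350×17.3099 = 9.1615.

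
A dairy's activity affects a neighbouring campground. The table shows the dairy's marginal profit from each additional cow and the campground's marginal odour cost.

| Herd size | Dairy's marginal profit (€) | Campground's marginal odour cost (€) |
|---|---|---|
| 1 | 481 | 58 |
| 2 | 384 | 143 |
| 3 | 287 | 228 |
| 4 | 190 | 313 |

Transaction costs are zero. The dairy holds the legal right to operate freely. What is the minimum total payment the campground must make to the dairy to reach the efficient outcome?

Left alone the dairy would choose level 4 (marginal profit stays positive).
Efficient level: k* = 3 (marginal profit ≥ marginal odour cost through 3).
The campground must at least cover the dairy's forgone profit from cutting 4→3: 190 = 190.

€190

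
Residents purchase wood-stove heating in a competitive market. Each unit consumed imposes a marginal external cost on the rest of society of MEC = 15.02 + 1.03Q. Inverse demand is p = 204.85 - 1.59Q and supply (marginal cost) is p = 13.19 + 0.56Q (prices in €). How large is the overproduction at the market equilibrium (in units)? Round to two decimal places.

33.60 units

Market equilibrium (private): 13.19 + 0.56Q = 204.85 - 1.59Q → Q_m = 89.1442.
Social marginal benefit = demand − MEC = 189.83 - 2.62Q.
Set SMB = MC: 189.83 - 2.62Q = 13.19 + 0.56Q → Q* = 55.5472.
Gap = |89.1442 − 55.5472| = 33.5970.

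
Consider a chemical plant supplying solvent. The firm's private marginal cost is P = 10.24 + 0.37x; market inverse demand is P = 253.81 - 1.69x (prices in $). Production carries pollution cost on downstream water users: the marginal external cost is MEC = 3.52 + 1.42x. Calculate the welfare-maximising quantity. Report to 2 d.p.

x* = 68.98

Social marginal cost = private MC + MEC = 13.76 + 1.79x.
Set SMC = demand: 13.76 + 1.79x = 253.81 - 1.69x → x* = 68.9799.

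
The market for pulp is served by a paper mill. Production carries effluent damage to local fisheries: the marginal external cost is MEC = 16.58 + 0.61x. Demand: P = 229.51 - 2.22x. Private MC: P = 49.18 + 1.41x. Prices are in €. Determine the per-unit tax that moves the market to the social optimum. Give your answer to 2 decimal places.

tax = €40.14 per unit

Social marginal cost = private MC + MEC = 65.76 + 2.02x.
Set SMC = demand: 65.76 + 2.02x = 229.51 - 2.22x → x* = 38.6203.
The Pigouvian tax equals MEC at x*: 16.58 + 0.61×38.6203 = 40.1384.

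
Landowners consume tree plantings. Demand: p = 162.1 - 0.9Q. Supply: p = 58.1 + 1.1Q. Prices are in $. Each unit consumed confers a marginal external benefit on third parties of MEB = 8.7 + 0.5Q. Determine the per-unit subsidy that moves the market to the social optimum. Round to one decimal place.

Social marginal benefit = demand + MEB = 170.8 - 0.4Q.
Set SMB = MC: 170.8 - 0.4Q = 58.1 + 1.1Q → Q* = 75.1333.
The Pigouvian subsidy equals MEB at Q*: 8.7 + 0.5×75.1333 = 46.2667.

subsidy = $46.3 per unit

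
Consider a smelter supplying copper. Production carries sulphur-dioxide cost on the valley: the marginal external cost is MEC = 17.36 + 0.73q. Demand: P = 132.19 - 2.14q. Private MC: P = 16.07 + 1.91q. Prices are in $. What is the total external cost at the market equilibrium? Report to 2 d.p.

Market equilibrium (private): 16.07 + 1.91q = 132.19 - 2.14q → q_m = 28.6716.
Total external cost = ∫₀^{q_m} (17.36 + 0.73q) dq = 17.36×28.6716 + ½×0.73×28.6716² = 797.7911.

$797.79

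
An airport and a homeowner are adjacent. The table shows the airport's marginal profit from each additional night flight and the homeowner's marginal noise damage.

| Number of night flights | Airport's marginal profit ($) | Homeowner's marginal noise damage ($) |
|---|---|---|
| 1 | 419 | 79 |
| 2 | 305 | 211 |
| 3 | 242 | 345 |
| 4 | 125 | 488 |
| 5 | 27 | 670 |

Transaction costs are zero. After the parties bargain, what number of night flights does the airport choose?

2

Bargaining reaches the level where marginal profit last exceeds marginal noise damage.
That holds through level 2 (305 ≥ 211) but not at 3 (242 < 345).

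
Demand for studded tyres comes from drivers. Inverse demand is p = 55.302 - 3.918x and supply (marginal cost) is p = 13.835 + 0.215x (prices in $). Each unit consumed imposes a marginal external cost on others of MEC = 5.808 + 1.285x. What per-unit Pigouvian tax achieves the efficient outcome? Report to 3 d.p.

Social marginal benefit = demand − MEC = 49.494 - 5.203x.
Set SMB = MC: 49.494 - 5.203x = 13.835 + 0.215x → x* = 6.5816.
The Pigouvian tax equals MEC at x*: 5.808 + 1.285×6.5816 = 14.2654.

tax = $14.265 per unit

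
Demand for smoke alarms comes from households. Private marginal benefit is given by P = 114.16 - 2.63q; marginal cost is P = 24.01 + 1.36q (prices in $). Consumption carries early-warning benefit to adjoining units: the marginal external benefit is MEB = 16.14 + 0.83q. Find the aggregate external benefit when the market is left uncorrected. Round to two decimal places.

$576.52

Market equilibrium (private): 24.01 + 1.36q = 114.16 - 2.63q → q_m = 22.5940.
Total external benefit = ∫₀^{q_m} (16.14 + 0.83q) dq = 16.14×22.5940 + ½×0.83×22.5940² = 576.5200.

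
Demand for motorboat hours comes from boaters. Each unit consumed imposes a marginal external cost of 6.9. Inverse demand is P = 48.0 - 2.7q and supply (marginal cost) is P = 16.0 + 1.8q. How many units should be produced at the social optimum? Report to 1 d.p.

q* = 5.6

Social marginal benefit = demand − MEC = 41.1 - 2.7q.
Set SMB = MC: 41.1 - 2.7q = 16.0 + 1.8q → q* = 5.5778.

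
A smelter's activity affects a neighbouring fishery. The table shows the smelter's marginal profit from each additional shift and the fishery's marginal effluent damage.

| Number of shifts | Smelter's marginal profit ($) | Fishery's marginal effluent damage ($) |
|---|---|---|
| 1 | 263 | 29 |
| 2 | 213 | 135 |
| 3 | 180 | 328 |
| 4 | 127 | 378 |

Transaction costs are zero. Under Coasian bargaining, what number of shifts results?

2

Bargaining reaches the level where marginal profit last exceeds marginal effluent damage.
That holds through level 2 (213 ≥ 135) but not at 3 (180 < 328).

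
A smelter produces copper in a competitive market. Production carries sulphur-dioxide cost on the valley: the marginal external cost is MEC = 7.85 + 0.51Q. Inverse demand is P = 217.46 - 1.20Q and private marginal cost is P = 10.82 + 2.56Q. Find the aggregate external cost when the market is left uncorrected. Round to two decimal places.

Market equilibrium (private): 10.82 + 2.56Q = 217.46 - 1.20Q → Q_m = 54.9574.
Total external cost = ∫₀^{Q_m} (7.85 + 0.51Q) dQ = 7.85×54.9574 + ½×0.51×54.9574² = 1201.5961.

1201.60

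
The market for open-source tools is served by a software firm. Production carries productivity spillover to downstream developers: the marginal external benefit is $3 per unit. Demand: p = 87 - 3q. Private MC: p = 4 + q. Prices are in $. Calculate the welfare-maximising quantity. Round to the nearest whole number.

q* = 22

Social marginal cost = private MC − MEB = 1 + q.
Set SMC = demand: 1 + q = 87 - 3q → q* = 21.5000.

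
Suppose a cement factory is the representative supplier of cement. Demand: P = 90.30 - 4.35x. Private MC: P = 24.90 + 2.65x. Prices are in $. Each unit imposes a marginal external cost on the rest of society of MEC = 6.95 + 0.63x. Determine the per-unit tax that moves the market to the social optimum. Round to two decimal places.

Social marginal cost = private MC + MEC = 31.85 + 3.28x.
Set SMC = demand: 31.85 + 3.28x = 90.30 - 4.35x → x* = 7.6606.
The Pigouvian tax equals MEC at x*: 6.95 + 0.63×7.6606 = 11.7762.

tax = $11.78 per unit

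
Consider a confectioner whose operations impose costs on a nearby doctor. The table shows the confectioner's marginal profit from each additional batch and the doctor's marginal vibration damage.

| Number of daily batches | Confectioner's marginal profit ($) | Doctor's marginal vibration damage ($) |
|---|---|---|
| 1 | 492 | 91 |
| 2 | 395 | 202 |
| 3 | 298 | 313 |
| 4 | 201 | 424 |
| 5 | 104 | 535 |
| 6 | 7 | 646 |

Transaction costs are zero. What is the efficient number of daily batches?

2

Bargaining reaches the level where marginal profit last exceeds marginal vibration damage.
That holds through level 2 (395 ≥ 202) but not at 3 (298 < 313).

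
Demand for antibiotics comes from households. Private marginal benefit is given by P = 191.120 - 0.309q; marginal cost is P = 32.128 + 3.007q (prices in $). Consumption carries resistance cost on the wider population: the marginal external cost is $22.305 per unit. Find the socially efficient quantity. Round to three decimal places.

Social marginal benefit = demand − MEC = 168.815 - 0.309q.
Set SMB = MC: 168.815 - 0.309q = 32.128 + 3.007q → q* = 41.2204.

q* = 41.220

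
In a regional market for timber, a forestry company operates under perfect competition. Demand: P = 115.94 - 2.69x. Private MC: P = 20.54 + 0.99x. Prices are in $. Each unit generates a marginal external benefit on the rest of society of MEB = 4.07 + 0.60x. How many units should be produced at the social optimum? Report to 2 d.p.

x* = 32.30

Social marginal cost = private MC − MEB = 16.47 + 0.39x.
Set SMC = demand: 16.47 + 0.39x = 115.94 - 2.69x → x* = 32.2955.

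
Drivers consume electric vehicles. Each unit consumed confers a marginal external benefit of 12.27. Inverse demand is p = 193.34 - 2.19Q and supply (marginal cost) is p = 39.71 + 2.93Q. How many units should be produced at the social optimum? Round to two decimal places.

Social marginal benefit = demand + MEB = 205.61 - 2.19Q.
Set SMB = MC: 205.61 - 2.19Q = 39.71 + 2.93Q → Q* = 32.4023.

Q* = 32.40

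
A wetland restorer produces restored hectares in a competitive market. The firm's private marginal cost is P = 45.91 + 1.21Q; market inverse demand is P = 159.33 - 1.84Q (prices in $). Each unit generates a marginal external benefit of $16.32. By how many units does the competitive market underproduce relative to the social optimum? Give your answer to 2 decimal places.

5.35 units

Market equilibrium (private): 45.91 + 1.21Q = 159.33 - 1.84Q → Q_m = 37.1869.
Social marginal cost = private MC − MEB = 29.59 + 1.21Q.
Set SMC = demand: 29.59 + 1.21Q = 159.33 - 1.84Q → Q* = 42.5377.
Gap = |37.1869 − 42.5377| = 5.3508.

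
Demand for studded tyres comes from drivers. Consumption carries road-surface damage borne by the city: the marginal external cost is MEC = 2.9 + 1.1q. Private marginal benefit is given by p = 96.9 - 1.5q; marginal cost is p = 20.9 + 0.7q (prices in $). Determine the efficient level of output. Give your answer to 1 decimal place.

Social marginal benefit = demand − MEC = 94.0 - 2.6q.
Set SMB = MC: 94.0 - 2.6q = 20.9 + 0.7q → q* = 22.1515.

q* = 22.2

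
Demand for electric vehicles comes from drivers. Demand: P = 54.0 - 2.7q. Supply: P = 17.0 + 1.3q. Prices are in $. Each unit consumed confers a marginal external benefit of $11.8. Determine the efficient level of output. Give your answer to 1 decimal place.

q* = 12.2

Social marginal benefit = demand + MEB = 65.8 - 2.7q.
Set SMB = MC: 65.8 - 2.7q = 17.0 + 1.3q → q* = 12.2000.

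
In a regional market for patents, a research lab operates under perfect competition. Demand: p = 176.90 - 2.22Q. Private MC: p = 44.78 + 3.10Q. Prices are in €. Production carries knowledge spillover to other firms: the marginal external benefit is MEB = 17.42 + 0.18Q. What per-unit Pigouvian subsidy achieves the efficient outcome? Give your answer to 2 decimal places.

subsidy = €22.66 per unit

Social marginal cost = private MC − MEB = 27.36 + 2.92Q.
Set SMC = demand: 27.36 + 2.92Q = 176.90 - 2.22Q → Q* = 29.0934.
The Pigouvian subsidy equals MEB at Q*: 17.42 + 0.18×29.0934 = 22.6568.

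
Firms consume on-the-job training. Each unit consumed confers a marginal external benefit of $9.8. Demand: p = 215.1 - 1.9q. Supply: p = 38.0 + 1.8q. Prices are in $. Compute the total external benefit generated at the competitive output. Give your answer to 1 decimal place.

Market equilibrium (private): 38.0 + 1.8q = 215.1 - 1.9q → q_m = 47.8649.
Total external benefit = MEB × q_m = 9.8 × 47.8649 = 469.0760.

$469.1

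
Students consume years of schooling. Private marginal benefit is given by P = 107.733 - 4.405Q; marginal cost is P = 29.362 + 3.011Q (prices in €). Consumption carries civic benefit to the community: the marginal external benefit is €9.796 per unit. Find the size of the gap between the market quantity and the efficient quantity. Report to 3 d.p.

1.321 units

Market equilibrium (private): 29.362 + 3.011Q = 107.733 - 4.405Q → Q_m = 10.5678.
Social marginal benefit = demand + MEB = 117.529 - 4.405Q.
Set SMB = MC: 117.529 - 4.405Q = 29.362 + 3.011Q → Q* = 11.8888.
Gap = |10.5678 − 11.8888| = 1.3210.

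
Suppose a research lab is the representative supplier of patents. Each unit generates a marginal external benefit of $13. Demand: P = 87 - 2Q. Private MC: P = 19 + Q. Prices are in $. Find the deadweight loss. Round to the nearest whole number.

DWL = $28

Market equilibrium (private): 19 + Q = 87 - 2Q → Q_m = 22.6667.
Social marginal cost = private MC − MEB = 6 + Q.
Set SMC = demand: 6 + Q = 87 - 2Q → Q* = 27.0000.
The welfare-loss triangle has base |Q_m − Q*| and height MEB(Q_m) (the vertical gap between SMC and demand is zero at Q* and MEB at Q_m).
DWL = ½ × 4.3333 × 13.0000 = 28.1665.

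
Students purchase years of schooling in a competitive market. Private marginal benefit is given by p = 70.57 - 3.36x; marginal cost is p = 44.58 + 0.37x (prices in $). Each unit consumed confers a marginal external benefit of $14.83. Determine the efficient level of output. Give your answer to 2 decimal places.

Social marginal benefit = demand + MEB = 85.40 - 3.36x.
Set SMB = MC: 85.40 - 3.36x = 44.58 + 0.37x → x* = 10.9437.

x* = 10.94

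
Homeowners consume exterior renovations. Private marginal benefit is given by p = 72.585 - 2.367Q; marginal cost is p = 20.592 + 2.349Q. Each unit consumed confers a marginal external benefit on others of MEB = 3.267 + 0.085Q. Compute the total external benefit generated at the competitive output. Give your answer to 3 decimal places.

Market equilibrium (private): 20.592 + 2.349Q = 72.585 - 2.367Q → Q_m = 11.0248.
Total external benefit = ∫₀^{Q_m} (3.267 + 0.085Q) dQ = 3.267×11.0248 + ½×0.085×11.0248² = 41.1837.

41.184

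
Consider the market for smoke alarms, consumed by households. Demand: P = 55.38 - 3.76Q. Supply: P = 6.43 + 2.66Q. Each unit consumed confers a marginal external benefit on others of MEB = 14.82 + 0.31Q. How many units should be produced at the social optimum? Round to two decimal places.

Q* = 10.44

Social marginal benefit = demand + MEB = 70.20 - 3.45Q.
Set SMB = MC: 70.20 - 3.45Q = 6.43 + 2.66Q → Q* = 10.4370.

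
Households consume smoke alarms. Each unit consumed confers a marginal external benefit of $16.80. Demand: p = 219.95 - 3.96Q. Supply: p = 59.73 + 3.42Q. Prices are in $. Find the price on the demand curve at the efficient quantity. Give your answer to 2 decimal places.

P = $124.96

Social marginal benefit = demand + MEB = 236.75 - 3.96Q.
Set SMB = MC: 236.75 - 3.96Q = 59.73 + 3.42Q → Q* = 23.9864.
Consumer price on the demand curve at Q*: 219.95 − 3.96×23.9864 = 124.9639.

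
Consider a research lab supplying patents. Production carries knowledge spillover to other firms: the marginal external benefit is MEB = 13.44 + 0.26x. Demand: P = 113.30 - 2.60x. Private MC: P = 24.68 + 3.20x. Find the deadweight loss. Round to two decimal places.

Market equilibrium (private): 24.68 + 3.20x = 113.30 - 2.60x → x_m = 15.2793.
Social marginal cost = private MC − MEB = 11.24 + 2.94x.
Set SMC = demand: 11.24 + 2.94x = 113.30 - 2.60x → x* = 18.4224.
Height of the DWL triangle at x_m is demand(x_m) − SMC(x_m) = MEB(x_m) = 17.4126.
DWL = ½ × 3.1431 × 17.4126 = 27.3648.

DWL = 27.36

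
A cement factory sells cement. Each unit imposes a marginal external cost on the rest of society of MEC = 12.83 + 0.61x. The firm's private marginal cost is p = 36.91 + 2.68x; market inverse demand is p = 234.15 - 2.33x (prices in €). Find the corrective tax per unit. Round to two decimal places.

Social marginal cost = private MC + MEC = 49.74 + 3.29x.
Set SMC = demand: 49.74 + 3.29x = 234.15 - 2.33x → x* = 32.8132.
The Pigouvian tax equals MEC at x*: 12.83 + 0.61×32.8132 = 32.8461.

tax = €32.85 per unit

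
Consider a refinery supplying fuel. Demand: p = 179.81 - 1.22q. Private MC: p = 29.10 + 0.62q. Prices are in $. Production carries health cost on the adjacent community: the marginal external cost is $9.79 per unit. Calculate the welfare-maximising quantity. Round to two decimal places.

Social marginal cost = private MC + MEC = 38.89 + 0.62q.
Set SMC = demand: 38.89 + 0.62q = 179.81 - 1.22q → q* = 76.5870.

q* = 76.59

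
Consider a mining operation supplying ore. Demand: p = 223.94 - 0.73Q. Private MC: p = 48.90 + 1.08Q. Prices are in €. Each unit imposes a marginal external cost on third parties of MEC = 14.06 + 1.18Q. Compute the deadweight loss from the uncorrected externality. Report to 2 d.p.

Market equilibrium (private): 48.90 + 1.08Q = 223.94 - 0.73Q → Q_m = 96.7072.
Social marginal cost = private MC + MEC = 62.96 + 2.26Q.
Set SMC = demand: 62.96 + 2.26Q = 223.94 - 0.73Q → Q* = 53.8395.
The welfare-loss triangle has base |Q_m − Q*| and height MEC(Q_m) (the vertical gap between SMC and demand is zero at Q* and MEC at Q_m).
DWL = ½ × 42.8677 × 128.1745 = 2747.2730.

DWL = €2747.27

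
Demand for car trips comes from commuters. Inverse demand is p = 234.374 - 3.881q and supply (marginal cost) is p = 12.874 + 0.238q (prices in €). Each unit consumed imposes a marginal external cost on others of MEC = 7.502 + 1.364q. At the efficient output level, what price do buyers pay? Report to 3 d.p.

P = €82.901

Social marginal benefit = demand − MEC = 226.872 - 5.245q.
Set SMB = MC: 226.872 - 5.245q = 12.874 + 0.238q → q* = 39.0294.
Consumer price on the demand curve at q*: 234.374 − 3.881×39.0294 = 82.9009.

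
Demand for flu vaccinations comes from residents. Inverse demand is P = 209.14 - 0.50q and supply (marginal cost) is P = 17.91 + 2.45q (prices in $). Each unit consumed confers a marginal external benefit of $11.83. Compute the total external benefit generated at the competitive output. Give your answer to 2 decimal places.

Market equilibrium (private): 17.91 + 2.45q = 209.14 - 0.50q → q_m = 64.8237.
Total external benefit = MEB × q_m = 11.83 × 64.8237 = 766.8644.

$766.86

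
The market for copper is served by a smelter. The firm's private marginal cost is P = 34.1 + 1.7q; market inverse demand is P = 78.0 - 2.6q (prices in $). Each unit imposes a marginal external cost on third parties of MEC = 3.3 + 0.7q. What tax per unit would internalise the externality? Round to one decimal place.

tax = $9.0 per unit

Social marginal cost = private MC + MEC = 37.4 + 2.4q.
Set SMC = demand: 37.4 + 2.4q = 78.0 - 2.6q → q* = 8.1200.
The Pigouvian tax equals MEC at q*: 3.3 + 0.7×8.1200 = 8.9840.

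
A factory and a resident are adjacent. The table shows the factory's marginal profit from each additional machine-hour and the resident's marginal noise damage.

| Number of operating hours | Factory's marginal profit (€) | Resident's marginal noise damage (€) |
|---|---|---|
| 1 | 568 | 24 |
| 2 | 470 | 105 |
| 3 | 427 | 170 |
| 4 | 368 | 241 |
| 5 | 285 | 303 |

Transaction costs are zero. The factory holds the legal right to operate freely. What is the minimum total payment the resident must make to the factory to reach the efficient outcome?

Left alone the factory would choose level 5 (marginal profit stays positive).
Efficient level: k* = 4 (marginal profit ≥ marginal noise damage through 4).
The resident must at least cover the factory's forgone profit from cutting 5→4: 285 = 285.

€285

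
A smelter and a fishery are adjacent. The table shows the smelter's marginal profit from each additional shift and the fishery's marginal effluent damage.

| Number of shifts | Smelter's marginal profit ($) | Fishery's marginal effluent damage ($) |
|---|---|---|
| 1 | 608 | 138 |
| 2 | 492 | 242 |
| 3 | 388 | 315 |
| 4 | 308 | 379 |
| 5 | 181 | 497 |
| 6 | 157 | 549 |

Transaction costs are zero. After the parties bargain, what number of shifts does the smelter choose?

3

Bargaining reaches the level where marginal profit last exceeds marginal effluent damage.
That holds through level 3 (388 ≥ 315) but not at 4 (308 < 379).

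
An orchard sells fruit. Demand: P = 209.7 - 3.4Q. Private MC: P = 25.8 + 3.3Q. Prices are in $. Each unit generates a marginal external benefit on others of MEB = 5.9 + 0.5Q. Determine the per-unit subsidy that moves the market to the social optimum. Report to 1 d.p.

subsidy = $21.2 per unit

Social marginal cost = private MC − MEB = 19.9 + 2.8Q.
Set SMC = demand: 19.9 + 2.8Q = 209.7 - 3.4Q → Q* = 30.6129.
The Pigouvian subsidy equals MEB at Q*: 5.9 + 0.5×30.6129 = 21.2065.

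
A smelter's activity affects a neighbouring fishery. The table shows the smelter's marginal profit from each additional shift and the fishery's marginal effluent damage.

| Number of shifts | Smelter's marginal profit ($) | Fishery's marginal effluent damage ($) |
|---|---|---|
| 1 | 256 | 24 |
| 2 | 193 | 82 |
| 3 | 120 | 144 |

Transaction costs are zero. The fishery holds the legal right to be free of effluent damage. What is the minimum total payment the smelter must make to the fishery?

$106

Efficient level: marginal profit ≥ marginal effluent damage through level 2, so k* = 2.
With the fishery holding the right, the smelter must at least compensate total damage at k*: 24 + 82 = 106.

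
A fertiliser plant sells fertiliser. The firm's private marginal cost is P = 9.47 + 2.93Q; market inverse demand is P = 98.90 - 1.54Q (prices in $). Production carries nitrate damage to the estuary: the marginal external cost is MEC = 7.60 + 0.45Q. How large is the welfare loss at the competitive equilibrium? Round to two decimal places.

Market equilibrium (private): 9.47 + 2.93Q = 98.90 - 1.54Q → Q_m = 20.0067.
Social marginal cost = private MC + MEC = 17.07 + 3.38Q.
Set SMC = demand: 17.07 + 3.38Q = 98.90 - 1.54Q → Q* = 16.6321.
The loss is the area between SMC and demand from Q* to Q_m; with linear curves that's a triangle of height MEC(Q_m).
DWL = ½ × 3.3746 × 16.6030 = 28.0142.

DWL = $28.01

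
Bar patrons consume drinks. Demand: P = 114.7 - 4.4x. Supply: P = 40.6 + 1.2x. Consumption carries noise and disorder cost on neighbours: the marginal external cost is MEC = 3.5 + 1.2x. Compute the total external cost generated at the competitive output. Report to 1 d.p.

151.4

Market equilibrium (private): 40.6 + 1.2x = 114.7 - 4.4x → x_m = 13.2321.
Total external cost = ∫₀^{x_m} (3.5 + 1.2x) dx = 3.5×13.2321 + ½×1.2×13.2321² = 151.3654.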